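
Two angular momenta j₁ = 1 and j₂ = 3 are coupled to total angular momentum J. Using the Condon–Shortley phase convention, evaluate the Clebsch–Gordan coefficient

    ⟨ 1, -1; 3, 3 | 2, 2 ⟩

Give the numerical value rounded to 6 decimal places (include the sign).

+0.845154

√[5·2!0!4!/7! · 0!2!6!0!4!0!] = √(11520/7)
  +(−1)^2/∏(2,0,0,4,0,0)! = 1/48  (running 1/48)
⟨..|..⟩ = √(11520/7)·(1/48) = +0.845154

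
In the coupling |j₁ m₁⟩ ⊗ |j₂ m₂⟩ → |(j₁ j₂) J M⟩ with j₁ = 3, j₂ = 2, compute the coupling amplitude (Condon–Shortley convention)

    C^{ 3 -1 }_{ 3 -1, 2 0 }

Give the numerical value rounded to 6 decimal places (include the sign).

−√(3/20) = -0.387298

√[7·2!4!2!/9! · 2!4!2!2!2!4!] = √(256/15)
  +(−1)^0/∏(0,2,4,2,0,0)! = 1/96  (running 1/96)
  +(−1)^1/∏(1,1,3,1,1,1)! = -1/6  (running -5/32)
  +(−1)^2/∏(2,0,2,0,2,2)! = 1/16  (running -3/32)
⟨..|..⟩ = √(256/15)·(-3/32) = -0.387298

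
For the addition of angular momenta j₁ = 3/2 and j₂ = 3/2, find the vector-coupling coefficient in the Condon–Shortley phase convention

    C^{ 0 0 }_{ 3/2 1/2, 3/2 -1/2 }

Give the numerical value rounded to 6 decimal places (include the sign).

j₁+j₂−J=3  J+j₁−j₂=0  J−j₁+j₂=0  j₁+j₂+J+1=4
(j₁±m₁, j₂±m₂, J±M) = (2,1,1,2,0,0)
P² = 1
sum k=1..1:
  [1] −1/2 = -1/2
S = -1/2
C² = P²·S² = 1/4 ; C = -0.500000

-0.500000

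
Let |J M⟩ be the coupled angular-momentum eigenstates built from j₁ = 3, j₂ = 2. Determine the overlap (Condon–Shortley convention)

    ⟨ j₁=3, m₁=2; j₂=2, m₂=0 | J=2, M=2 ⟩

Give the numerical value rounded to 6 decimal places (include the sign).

j₁+j₂−J=3  J+j₁−j₂=3  J−j₁+j₂=1  j₁+j₂+J+1=8
(j₁±m₁, j₂±m₂, J±M) = (5,1,2,2,4,0)
P² = 360/7
sum k=1..1:
  [1] −1/12 = -1/12
S = -1/12
C² = P²·S² = 5/14 ; C = -0.597614

-0.597614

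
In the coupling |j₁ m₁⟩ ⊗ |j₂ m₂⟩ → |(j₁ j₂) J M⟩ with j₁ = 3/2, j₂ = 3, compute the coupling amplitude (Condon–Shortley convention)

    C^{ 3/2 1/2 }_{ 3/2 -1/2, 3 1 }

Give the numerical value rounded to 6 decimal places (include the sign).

+√(12/35) ≈ +0.585540

√[4·3!0!3!/7! · 1!2!4!2!2!1!] = √(192/35)
  +(−1)^2/∏(2,1,0,2,0,1)! = 1/4  (running 1/4)
⟨..|..⟩ = √(192/35)·(1/4) = +0.585540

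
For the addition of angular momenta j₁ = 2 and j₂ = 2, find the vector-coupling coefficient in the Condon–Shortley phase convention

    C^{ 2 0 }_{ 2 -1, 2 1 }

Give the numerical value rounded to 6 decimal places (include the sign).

+0.267261

j₁+j₂−J=2  J+j₁−j₂=2  J−j₁+j₂=2  j₁+j₂+J+1=7
(j₁±m₁, j₂±m₂, J±M) = (1,3,3,1,2,2)
P² = 8/7
sum k=1..2:
  [1] −1/4 = -1/4
  [2] +1/2 = 1/2
S = 1/4
C² = P²·S² = 1/14 ; C = +0.267261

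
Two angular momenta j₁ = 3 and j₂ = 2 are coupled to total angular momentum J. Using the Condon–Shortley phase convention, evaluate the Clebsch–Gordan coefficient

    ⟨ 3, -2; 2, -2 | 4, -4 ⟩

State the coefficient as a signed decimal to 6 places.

j₁+j₂−J=1  J+j₁−j₂=5  J−j₁+j₂=3  j₁+j₂+J+1=10
(j₁±m₁, j₂±m₂, J±M) = (1,5,0,4,0,8)
P² = 207360
sum k=0..0:
  [0] +1/720 = 1/720
S = 1/720
C² = P²·S² = 2/5 ; C = +0.632456

+√(2/5) = +0.632456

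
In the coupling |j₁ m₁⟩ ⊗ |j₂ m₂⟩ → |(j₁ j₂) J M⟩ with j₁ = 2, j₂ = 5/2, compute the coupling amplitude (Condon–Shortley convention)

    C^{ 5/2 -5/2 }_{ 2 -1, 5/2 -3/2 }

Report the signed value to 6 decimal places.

-0.654654

j₁+j₂−J=2  J+j₁−j₂=2  J−j₁+j₂=3  j₁+j₂+J+1=8
(j₁±m₁, j₂±m₂, J±M) = (1,3,1,4,0,5)
P² = 432/7
sum k=1..1:
  [1] −1/12 = -1/12
S = -1/12
C² = P²·S² = 3/7 ; C = -0.654654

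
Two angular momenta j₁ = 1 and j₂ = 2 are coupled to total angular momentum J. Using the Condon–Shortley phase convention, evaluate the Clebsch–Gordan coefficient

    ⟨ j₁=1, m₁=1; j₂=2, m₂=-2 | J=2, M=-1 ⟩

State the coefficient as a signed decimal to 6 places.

j₁+j₂−J=1  J+j₁−j₂=1  J−j₁+j₂=3  j₁+j₂+J+1=6
(j₁±m₁, j₂±m₂, J±M) = (2,0,0,4,1,3)
P² = 12
sum k=0..0:
  [0] +1/6 = 1/6
S = 1/6
C² = P²·S² = 1/3 ; C = +0.577350

+√(1/3) = +0.577350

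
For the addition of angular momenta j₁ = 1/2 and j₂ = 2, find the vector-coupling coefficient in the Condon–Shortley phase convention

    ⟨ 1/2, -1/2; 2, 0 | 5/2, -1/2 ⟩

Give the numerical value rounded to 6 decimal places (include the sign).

+√(3/5) = +0.774597

j₁+j₂−J=0  J+j₁−j₂=1  J−j₁+j₂=4  j₁+j₂+J+1=6
(j₁±m₁, j₂±m₂, J±M) = (0,1,2,2,2,3)
P² = 48/5
sum k=0..0:
  [0] +1/4 = 1/4
S = 1/4
C² = P²·S² = 3/5 ; C = +0.774597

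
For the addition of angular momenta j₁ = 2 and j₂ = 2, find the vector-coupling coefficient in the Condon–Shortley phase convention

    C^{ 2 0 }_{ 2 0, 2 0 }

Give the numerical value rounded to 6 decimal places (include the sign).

-0.534522

triangle: 2!×2!×2!/7! = 8/5040
(j±m)!: 2!×2!×2!×2!×2!×2! = 64
prefactor² = (2J+1)×Δ×N² = 32/63
  k=0: +1/(0!×2!×2!×2!×0!×0!) = 1/8
  k=1: −1/(1!×1!×1!×1!×1!×1!) = -1
  k=2: +1/(2!×0!×0!×0!×2!×2!) = 1/8
Σ = -3/4  ⇒  CG² = 32/63×(-3/4)² = 2/7
CG = −√(2/7) = -0.534522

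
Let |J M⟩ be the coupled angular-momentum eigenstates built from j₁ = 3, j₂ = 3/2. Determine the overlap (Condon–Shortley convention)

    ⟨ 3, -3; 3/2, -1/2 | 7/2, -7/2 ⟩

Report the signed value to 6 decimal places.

√[8·1!5!2!/9! · 0!6!1!2!0!7!] = √(38400)
  +(−1)^1/∏(1,0,5,0,0,2)! = -1/240  (running -1/240)
⟨..|..⟩ = √(38400)·(-1/240) = -0.816497

-0.816497  (= −√(2/3))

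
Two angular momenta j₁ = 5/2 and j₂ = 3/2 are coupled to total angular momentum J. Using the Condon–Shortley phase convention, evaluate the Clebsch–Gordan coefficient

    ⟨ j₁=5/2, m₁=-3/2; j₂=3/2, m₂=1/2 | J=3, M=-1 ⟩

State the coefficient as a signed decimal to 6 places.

j₁+j₂−J=1  J+j₁−j₂=4  J−j₁+j₂=2  j₁+j₂+J+1=8
(j₁±m₁, j₂±m₂, J±M) = (1,4,2,1,2,4)
P² = 96/5
sum k=0..1:
  [0] +1/48 = 1/48
  [1] −1/6 = -1/6
S = -7/48
C² = P²·S² = 49/120 ; C = -0.639010

-0.639010  (= −√(49/120))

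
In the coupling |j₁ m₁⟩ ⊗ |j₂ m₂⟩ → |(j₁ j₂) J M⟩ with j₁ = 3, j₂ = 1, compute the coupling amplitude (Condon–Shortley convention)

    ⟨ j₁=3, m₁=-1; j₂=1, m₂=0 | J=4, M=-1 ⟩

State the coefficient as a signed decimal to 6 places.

√[9·0!6!2!/9! · 2!4!1!1!3!5!] = √(8640/7)
  +(−1)^0/∏(0,0,4,1,2,1)! = 1/48  (running 1/48)
⟨..|..⟩ = √(8640/7)·(1/48) = +0.731925

+0.731925  (= +√(15/28))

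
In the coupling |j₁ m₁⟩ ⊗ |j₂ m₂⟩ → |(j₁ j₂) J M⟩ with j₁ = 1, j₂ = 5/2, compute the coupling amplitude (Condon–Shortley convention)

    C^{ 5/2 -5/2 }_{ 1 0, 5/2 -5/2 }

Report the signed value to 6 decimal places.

j₁+j₂−J=1  J+j₁−j₂=1  J−j₁+j₂=4  j₁+j₂+J+1=7
(j₁±m₁, j₂±m₂, J±M) = (1,1,0,5,0,5)
P² = 2880/7
sum k=0..0:
  [0] +1/24 = 1/24
S = 1/24
C² = P²·S² = 5/7 ; C = +0.845154

+0.845154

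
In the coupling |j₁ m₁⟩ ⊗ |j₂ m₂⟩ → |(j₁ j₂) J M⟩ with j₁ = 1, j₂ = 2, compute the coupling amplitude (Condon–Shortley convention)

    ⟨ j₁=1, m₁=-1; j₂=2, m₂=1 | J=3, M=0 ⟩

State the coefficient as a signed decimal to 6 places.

√[7·0!2!4!/7! · 0!2!3!1!3!3!] = √(144/5)
  +(−1)^0/∏(0,0,2,3,0,1)! = 1/12  (running 1/12)
⟨..|..⟩ = √(144/5)·(1/12) = +0.447214

+√(1/5) = +0.447214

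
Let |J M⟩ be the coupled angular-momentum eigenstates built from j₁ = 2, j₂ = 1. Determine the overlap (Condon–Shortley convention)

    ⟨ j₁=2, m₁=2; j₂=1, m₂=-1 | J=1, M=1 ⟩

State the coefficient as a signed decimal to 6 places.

+√(3/5) = +0.774597

j₁+j₂−J=2  J+j₁−j₂=2  J−j₁+j₂=0  j₁+j₂+J+1=5
(j₁±m₁, j₂±m₂, J±M) = (4,0,0,2,2,0)
P² = 48/5
sum k=0..0:
  [0] +1/4 = 1/4
S = 1/4
C² = P²·S² = 3/5 ; C = +0.774597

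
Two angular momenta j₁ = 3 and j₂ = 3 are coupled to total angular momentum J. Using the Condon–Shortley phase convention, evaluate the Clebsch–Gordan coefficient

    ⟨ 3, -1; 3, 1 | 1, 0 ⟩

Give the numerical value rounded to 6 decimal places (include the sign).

√[3·5!1!1!/8! · 2!4!4!2!1!1!] = √(144/7)
  +(−1)^3/∏(3,2,1,1,0,0)! = -1/12  (running -1/12)
  +(−1)^4/∏(4,1,0,0,1,1)! = 1/24  (running -1/24)
⟨..|..⟩ = √(144/7)·(-1/24) = -0.188982

-0.188982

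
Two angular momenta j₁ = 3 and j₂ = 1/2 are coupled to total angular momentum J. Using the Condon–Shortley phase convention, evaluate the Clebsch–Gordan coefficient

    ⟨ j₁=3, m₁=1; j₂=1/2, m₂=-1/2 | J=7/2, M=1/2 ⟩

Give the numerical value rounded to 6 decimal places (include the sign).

triangle: 0!*6!*1!/8! = 720/40320
(j±m)!: 4!*2!*0!*1!*4!*3! = 6912
prefactor² = (2J+1)*Δ*N² = 6912/7
  k=0: +1/(0!*0!*2!*0!*4!*1!) = 1/48
Σ = 1/48  ⇒  CG² = 6912/7*1/48² = 3/7
CG = +√(3/7) = +0.654654

+√(3/7) ≈ +0.654654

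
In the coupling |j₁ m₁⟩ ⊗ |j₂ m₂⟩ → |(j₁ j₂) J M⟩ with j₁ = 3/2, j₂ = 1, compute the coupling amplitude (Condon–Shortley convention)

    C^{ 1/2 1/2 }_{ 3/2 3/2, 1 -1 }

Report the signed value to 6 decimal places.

√[2·2!1!0!/4! · 3!0!0!2!1!0!] = √(2)
  +(−1)^0/∏(0,2,0,0,1,0)! = 1/2  (running 1/2)
⟨..|..⟩ = √(2)·(1/2) = +0.707107

+0.707107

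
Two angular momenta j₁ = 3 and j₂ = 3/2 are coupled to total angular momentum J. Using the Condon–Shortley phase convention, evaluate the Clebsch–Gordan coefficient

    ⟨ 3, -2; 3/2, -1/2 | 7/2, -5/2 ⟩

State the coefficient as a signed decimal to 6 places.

-0.377964  (= −√(1/7))

j₁+j₂−J=1  J+j₁−j₂=5  J−j₁+j₂=2  j₁+j₂+J+1=9
(j₁±m₁, j₂±m₂, J±M) = (1,5,1,2,1,6)
P² = 6400/7
sum k=0..1:
  [0] +1/120 = 1/120
  [1] −1/48 = -1/48
S = -1/80
C² = P²·S² = 1/7 ; C = -0.377964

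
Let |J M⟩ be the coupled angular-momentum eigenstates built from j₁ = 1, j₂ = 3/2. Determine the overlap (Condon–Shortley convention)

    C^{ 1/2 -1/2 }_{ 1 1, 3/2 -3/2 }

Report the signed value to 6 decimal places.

√[2·2!0!1!/4! · 2!0!0!3!0!1!] = √(2)
  +(−1)^0/∏(0,2,0,0,0,1)! = 1/2  (running 1/2)
⟨..|..⟩ = √(2)·(1/2) = +0.707107

+√(1/2) = +0.707107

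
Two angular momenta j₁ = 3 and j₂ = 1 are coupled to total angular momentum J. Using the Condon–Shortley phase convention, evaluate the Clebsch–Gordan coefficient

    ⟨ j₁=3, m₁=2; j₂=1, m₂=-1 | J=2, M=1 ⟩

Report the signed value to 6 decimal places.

√[5·2!4!0!/7! · 5!1!0!2!3!1!] = √(480/7)
  +(−1)^0/∏(0,2,1,0,3,0)! = 1/12  (running 1/12)
⟨..|..⟩ = √(480/7)·(1/12) = +0.690066

+0.690066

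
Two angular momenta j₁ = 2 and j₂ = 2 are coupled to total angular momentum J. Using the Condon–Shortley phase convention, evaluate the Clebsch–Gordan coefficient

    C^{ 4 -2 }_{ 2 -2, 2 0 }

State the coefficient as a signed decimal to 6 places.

triangle: 0!·4!·4!/9! = 576/362880
(j±m)!: 0!·4!·2!·2!·2!·6! = 138240
prefactor² = (2J+1)·Δ·N² = 13824/7
  k=0: +1/(0!·0!·4!·2!·0!·2!) = 1/96
Σ = 1/96  ⇒  CG² = 13824/7·1/96² = 3/14
CG = +√(3/14) = +0.462910

+√(3/14) ≈ +0.462910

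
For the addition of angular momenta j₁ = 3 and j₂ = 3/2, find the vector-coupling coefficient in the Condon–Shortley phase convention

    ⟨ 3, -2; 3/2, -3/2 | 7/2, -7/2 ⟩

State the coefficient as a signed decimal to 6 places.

triangle: 1!*5!*2!/9! = 240/362880
(j±m)!: 1!*5!*0!*3!*0!*7! = 3628800
prefactor² = (2J+1)*Δ*N² = 19200
  k=0: +1/(0!*1!*5!*0!*0!*2!) = 1/240
Σ = 1/240  ⇒  CG² = 19200*1/240² = 1/3
CG = +√(1/3) = +0.577350

+√(1/3) = +0.577350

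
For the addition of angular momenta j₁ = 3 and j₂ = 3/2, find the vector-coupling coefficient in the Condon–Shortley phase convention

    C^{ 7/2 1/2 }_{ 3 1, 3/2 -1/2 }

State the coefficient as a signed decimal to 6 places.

+0.534522  (= +√(2/7))

triangle: 1!×5!×2!/9! = 240/362880
(j±m)!: 4!×2!×1!×2!×4!×3! = 13824
prefactor² = (2J+1)×Δ×N² = 512/7
  k=0: +1/(0!×1!×2!×1!×3!×1!) = 1/12
  k=1: −1/(1!×0!×1!×0!×4!×2!) = -1/48
Σ = 1/16  ⇒  CG² = 512/7×1/16² = 2/7
CG = +√(2/7) = +0.534522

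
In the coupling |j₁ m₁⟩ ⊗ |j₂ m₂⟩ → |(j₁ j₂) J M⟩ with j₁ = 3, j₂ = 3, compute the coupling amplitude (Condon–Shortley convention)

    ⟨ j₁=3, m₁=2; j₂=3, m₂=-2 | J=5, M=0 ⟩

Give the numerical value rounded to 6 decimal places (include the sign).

j₁+j₂−J=1  J+j₁−j₂=5  J−j₁+j₂=5  j₁+j₂+J+1=12
(j₁±m₁, j₂±m₂, J±M) = (5,1,1,5,5,5)
P² = 480000/7
sum k=0..1:
  [0] +1/576 = 1/576
  [1] −1/14400 = -1/14400
S = 1/600
C² = P²·S² = 4/21 ; C = +0.436436

+√(4/21) = +0.436436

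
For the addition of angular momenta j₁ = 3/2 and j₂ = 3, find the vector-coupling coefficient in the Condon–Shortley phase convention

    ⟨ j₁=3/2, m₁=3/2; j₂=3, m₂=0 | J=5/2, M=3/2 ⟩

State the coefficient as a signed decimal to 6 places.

j₁+j₂−J=2  J+j₁−j₂=1  J−j₁+j₂=4  j₁+j₂+J+1=8
(j₁±m₁, j₂±m₂, J±M) = (3,0,3,3,4,1)
P² = 1296/35
sum k=0..0:
  [0] +1/12 = 1/12
S = 1/12
C² = P²·S² = 9/35 ; C = +0.507093

+√(9/35) ≈ +0.507093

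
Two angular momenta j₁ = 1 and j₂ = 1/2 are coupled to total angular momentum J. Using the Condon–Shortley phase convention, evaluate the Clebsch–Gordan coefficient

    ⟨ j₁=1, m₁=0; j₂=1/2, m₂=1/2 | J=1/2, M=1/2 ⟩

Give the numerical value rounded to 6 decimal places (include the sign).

j₁+j₂−J=1  J+j₁−j₂=1  J−j₁+j₂=0  j₁+j₂+J+1=3
(j₁±m₁, j₂±m₂, J±M) = (1,1,1,0,1,0)
P² = 1/3
sum k=1..1:
  [1] −1/1 = -1
S = -1
C² = P²·S² = 1/3 ; C = -0.577350

−√(1/3) = -0.577350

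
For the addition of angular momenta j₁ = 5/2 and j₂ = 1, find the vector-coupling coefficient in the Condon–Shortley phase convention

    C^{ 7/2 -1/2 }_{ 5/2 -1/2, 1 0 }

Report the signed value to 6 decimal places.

+√(4/7) ≈ +0.755929

j₁+j₂−J=0  J+j₁−j₂=5  J−j₁+j₂=2  j₁+j₂+J+1=8
(j₁±m₁, j₂±m₂, J±M) = (2,3,1,1,3,4)
P² = 576/7
sum k=0..0:
  [0] +1/12 = 1/12
S = 1/12
C² = P²·S² = 4/7 ; C = +0.755929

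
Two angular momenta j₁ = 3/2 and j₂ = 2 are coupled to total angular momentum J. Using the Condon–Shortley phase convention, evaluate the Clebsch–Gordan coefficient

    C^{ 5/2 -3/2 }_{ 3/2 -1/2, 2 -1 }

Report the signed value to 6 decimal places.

√[6·1!2!3!/7! · 1!2!1!3!1!4!] = √(144/35)
  +(−1)^0/∏(0,1,2,1,0,2)! = 1/4  (running 1/4)
  +(−1)^1/∏(1,0,1,0,1,3)! = -1/6  (running 1/12)
⟨..|..⟩ = √(144/35)·(1/12) = +0.169031

+0.169031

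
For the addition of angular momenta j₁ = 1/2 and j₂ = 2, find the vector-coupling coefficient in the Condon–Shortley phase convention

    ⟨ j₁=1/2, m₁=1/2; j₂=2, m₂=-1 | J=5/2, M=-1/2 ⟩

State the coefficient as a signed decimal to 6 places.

triangle: 0!*1!*4!/6! = 24/720
(j±m)!: 1!*0!*1!*3!*2!*3! = 72
prefactor² = (2J+1)*Δ*N² = 72/5
  k=0: +1/(0!*0!*0!*1!*1!*3!) = 1/6
Σ = 1/6  ⇒  CG² = 72/5*1/6² = 2/5
CG = +√(2/5) = +0.632456

+√(2/5) ≈ +0.632456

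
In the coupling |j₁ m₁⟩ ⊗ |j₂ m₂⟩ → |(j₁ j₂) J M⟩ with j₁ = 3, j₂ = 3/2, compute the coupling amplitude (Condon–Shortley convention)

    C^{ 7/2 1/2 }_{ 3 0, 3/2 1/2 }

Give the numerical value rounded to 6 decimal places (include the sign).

−√(2/21) = -0.308607

√[8·1!5!2!/9! · 3!3!2!1!4!3!] = √(384/7)
  +(−1)^0/∏(0,1,3,2,2,0)! = 1/24  (running 1/24)
  +(−1)^1/∏(1,0,2,1,3,1)! = -1/12  (running -1/24)
⟨..|..⟩ = √(384/7)·(-1/24) = -0.308607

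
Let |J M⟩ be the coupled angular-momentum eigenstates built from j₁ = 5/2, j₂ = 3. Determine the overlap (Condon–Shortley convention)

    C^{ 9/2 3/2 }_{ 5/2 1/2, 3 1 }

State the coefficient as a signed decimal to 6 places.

√[10·1!4!5!/11! · 3!2!4!2!6!3!] = √(138240/77)
  +(−1)^0/∏(0,1,2,4,2,1)! = 1/96  (running 1/96)
  +(−1)^1/∏(1,0,1,3,3,2)! = -1/72  (running -1/288)
⟨..|..⟩ = √(138240/77)·(-1/288) = -0.147122

−√(5/231) = -0.147122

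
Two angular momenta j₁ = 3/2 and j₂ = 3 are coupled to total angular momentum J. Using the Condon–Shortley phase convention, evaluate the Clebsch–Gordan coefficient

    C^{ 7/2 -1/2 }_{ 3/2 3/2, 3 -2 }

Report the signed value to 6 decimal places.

+√(5/21) = +0.487950

√[8·1!2!5!/9! · 3!0!1!5!3!4!] = √(3840/7)
  +(−1)^0/∏(0,1,0,1,2,4)! = 1/48  (running 1/48)
⟨..|..⟩ = √(3840/7)·(1/48) = +0.487950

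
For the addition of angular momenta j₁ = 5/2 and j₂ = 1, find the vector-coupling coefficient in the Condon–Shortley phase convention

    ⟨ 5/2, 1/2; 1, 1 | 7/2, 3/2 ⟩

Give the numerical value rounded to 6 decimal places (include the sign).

√[8·0!5!2!/8! · 3!2!2!0!5!2!] = √(1920/7)
  +(−1)^0/∏(0,0,2,2,3,0)! = 1/24  (running 1/24)
⟨..|..⟩ = √(1920/7)·(1/24) = +0.690066

+√(10/21) ≈ +0.690066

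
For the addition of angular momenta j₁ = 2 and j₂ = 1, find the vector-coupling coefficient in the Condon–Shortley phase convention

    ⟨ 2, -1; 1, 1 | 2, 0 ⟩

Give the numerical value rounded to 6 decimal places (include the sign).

−√(1/2) ≈ -0.707107

j₁+j₂−J=1  J+j₁−j₂=3  J−j₁+j₂=1  j₁+j₂+J+1=6
(j₁±m₁, j₂±m₂, J±M) = (1,3,2,0,2,2)
P² = 2
sum k=1..1:
  [1] −1/2 = -1/2
S = -1/2
C² = P²·S² = 1/2 ; C = -0.707107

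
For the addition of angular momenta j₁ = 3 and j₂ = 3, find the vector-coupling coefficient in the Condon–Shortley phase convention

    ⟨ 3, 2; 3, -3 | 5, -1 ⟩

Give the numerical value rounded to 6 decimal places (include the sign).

+√(5/84) = +0.243975

j₁+j₂−J=1  J+j₁−j₂=5  J−j₁+j₂=5  j₁+j₂+J+1=12
(j₁±m₁, j₂±m₂, J±M) = (5,1,0,6,4,6)
P² = 3456000/7
sum k=0..0:
  [0] +1/2880 = 1/2880
S = 1/2880
C² = P²·S² = 5/84 ; C = +0.243975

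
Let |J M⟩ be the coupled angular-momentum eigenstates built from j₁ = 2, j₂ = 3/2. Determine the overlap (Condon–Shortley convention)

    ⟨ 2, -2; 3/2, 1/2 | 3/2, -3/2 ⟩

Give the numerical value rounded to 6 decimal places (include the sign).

+√(2/5) ≈ +0.632456

j₁+j₂−J=2  J+j₁−j₂=2  J−j₁+j₂=1  j₁+j₂+J+1=6
(j₁±m₁, j₂±m₂, J±M) = (0,4,2,1,0,3)
P² = 32/5
sum k=2..2:
  [2] +1/4 = 1/4
S = 1/4
C² = P²·S² = 2/5 ; C = +0.632456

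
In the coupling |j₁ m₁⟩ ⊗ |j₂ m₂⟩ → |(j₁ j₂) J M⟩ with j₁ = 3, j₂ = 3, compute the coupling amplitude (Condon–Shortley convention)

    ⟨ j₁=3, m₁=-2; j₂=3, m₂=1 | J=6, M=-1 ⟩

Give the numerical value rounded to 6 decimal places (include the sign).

j₁+j₂−J=0  J+j₁−j₂=6  J−j₁+j₂=6  j₁+j₂+J+1=13
(j₁±m₁, j₂±m₂, J±M) = (1,5,4,2,5,7)
P² = 41472000/11
sum k=0..0:
  [0] +1/5760 = 1/5760
S = 1/5760
C² = P²·S² = 5/44 ; C = +0.337100

+√(5/44) ≈ +0.337100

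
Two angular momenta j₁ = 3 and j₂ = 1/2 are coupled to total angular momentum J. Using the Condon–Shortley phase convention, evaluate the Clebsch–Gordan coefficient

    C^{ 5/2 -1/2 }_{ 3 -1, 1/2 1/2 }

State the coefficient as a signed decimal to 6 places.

j₁+j₂−J=1  J+j₁−j₂=5  J−j₁+j₂=0  j₁+j₂+J+1=7
(j₁±m₁, j₂±m₂, J±M) = (2,4,1,0,2,3)
P² = 576/7
sum k=1..1:
  [1] −1/12 = -1/12
S = -1/12
C² = P²·S² = 4/7 ; C = -0.755929

-0.755929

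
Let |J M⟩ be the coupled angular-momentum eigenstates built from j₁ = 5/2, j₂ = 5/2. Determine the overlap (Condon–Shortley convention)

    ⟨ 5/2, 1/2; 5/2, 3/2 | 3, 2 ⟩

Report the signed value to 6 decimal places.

-0.288675

√[7·2!3!3!/9! · 3!2!4!1!5!1!] = √(48)
  +(−1)^1/∏(1,1,1,3,2,0)! = -1/12  (running -1/12)
  +(−1)^2/∏(2,0,0,2,3,1)! = 1/24  (running -1/24)
⟨..|..⟩ = √(48)·(-1/24) = -0.288675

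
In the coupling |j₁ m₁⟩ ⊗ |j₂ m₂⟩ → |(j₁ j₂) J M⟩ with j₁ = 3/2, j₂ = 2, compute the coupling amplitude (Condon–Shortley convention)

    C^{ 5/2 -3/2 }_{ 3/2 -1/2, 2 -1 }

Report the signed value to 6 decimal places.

+√(1/35) ≈ +0.169031

triangle: 1!·2!·3!/7! = 12/5040
(j±m)!: 1!·2!·1!·3!·1!·4! = 288
prefactor² = (2J+1)·Δ·N² = 144/35
  k=0: +1/(0!·1!·2!·1!·0!·2!) = 1/4
  k=1: −1/(1!·0!·1!·0!·1!·3!) = -1/6
Σ = 1/12  ⇒  CG² = 144/35·1/12² = 1/35
CG = +√(1/35) = +0.169031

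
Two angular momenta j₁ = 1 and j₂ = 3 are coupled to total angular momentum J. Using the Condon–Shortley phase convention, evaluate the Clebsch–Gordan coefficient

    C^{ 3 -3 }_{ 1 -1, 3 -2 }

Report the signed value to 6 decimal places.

j₁+j₂−J=1  J+j₁−j₂=1  J−j₁+j₂=5  j₁+j₂+J+1=8
(j₁±m₁, j₂±m₂, J±M) = (0,2,1,5,0,6)
P² = 3600
sum k=1..1:
  [1] −1/120 = -1/120
S = -1/120
C² = P²·S² = 1/4 ; C = -0.500000

−√(1/4) = -0.500000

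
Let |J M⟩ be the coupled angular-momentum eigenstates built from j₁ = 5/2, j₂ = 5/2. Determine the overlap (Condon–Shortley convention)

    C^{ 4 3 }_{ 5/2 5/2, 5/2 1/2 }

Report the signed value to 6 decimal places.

j₁+j₂−J=1  J+j₁−j₂=4  J−j₁+j₂=4  j₁+j₂+J+1=10
(j₁±m₁, j₂±m₂, J±M) = (5,0,3,2,7,1)
P² = 10368
sum k=0..0:
  [0] +1/144 = 1/144
S = 1/144
C² = P²·S² = 1/2 ; C = +0.707107

+√(1/2) = +0.707107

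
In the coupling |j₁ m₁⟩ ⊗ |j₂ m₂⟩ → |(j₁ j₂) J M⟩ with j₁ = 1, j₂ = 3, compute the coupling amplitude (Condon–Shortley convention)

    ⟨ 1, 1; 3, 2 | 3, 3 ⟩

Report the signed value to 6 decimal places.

triangle: 1!*1!*5!/8! = 120/40320
(j±m)!: 2!*0!*5!*1!*6!*0! = 172800
prefactor² = (2J+1)*Δ*N² = 3600
  k=0: +1/(0!*1!*0!*5!*1!*0!) = 1/120
Σ = 1/120  ⇒  CG² = 3600*1/120² = 1/4
CG = +√(1/4) = +0.500000

+0.500000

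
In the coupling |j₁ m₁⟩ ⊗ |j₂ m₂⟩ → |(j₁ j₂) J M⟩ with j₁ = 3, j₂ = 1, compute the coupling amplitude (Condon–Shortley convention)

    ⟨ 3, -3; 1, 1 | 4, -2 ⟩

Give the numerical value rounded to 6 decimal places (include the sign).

+√(1/28) = +0.188982

√[9·0!6!2!/9! · 0!6!2!0!2!6!] = √(518400/7)
  +(−1)^0/∏(0,0,6,2,0,0)! = 1/1440  (running 1/1440)
⟨..|..⟩ = √(518400/7)·(1/1440) = +0.188982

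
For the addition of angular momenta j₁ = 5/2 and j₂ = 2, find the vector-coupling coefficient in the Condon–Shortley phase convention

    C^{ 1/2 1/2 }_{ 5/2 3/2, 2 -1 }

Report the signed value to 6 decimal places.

-0.516398

j₁+j₂−J=4  J+j₁−j₂=1  J−j₁+j₂=0  j₁+j₂+J+1=6
(j₁±m₁, j₂±m₂, J±M) = (4,1,1,3,1,0)
P² = 48/5
sum k=1..1:
  [1] −1/6 = -1/6
S = -1/6
C² = P²·S² = 4/15 ; C = -0.516398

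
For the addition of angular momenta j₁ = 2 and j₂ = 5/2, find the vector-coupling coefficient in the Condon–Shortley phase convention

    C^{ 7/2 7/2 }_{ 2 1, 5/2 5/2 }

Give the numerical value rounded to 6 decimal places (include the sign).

−√(5/9) = -0.745356

j₁+j₂−J=1  J+j₁−j₂=3  J−j₁+j₂=4  j₁+j₂+J+1=9
(j₁±m₁, j₂±m₂, J±M) = (3,1,5,0,7,0)
P² = 11520
sum k=1..1:
  [1] −1/144 = -1/144
S = -1/144
C² = P²·S² = 5/9 ; C = -0.745356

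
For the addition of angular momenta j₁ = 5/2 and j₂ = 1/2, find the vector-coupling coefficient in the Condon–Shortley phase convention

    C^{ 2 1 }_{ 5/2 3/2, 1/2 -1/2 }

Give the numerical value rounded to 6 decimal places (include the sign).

j₁+j₂−J=1  J+j₁−j₂=4  J−j₁+j₂=0  j₁+j₂+J+1=6
(j₁±m₁, j₂±m₂, J±M) = (4,1,0,1,3,1)
P² = 24
sum k=0..0:
  [0] +1/6 = 1/6
S = 1/6
C² = P²·S² = 2/3 ; C = +0.816497

+0.816497  (= +√(2/3))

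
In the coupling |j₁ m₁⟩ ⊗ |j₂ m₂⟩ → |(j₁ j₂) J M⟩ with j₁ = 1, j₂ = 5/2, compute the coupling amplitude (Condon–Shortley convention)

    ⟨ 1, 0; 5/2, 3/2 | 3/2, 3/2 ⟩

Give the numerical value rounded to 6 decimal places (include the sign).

-0.516398

j₁+j₂−J=2  J+j₁−j₂=0  J−j₁+j₂=3  j₁+j₂+J+1=6
(j₁±m₁, j₂±m₂, J±M) = (1,1,4,1,3,0)
P² = 48/5
sum k=1..1:
  [1] −1/6 = -1/6
S = -1/6
C² = P²·S² = 4/15 ; C = -0.516398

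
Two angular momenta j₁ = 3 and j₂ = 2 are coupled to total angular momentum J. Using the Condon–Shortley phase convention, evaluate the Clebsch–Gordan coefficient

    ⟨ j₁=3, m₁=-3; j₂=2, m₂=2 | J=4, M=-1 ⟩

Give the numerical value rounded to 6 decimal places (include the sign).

-0.207020  (= −√(3/70))

j₁+j₂−J=1  J+j₁−j₂=5  J−j₁+j₂=3  j₁+j₂+J+1=10
(j₁±m₁, j₂±m₂, J±M) = (0,6,4,0,3,5)
P² = 155520/7
sum k=1..1:
  [1] −1/720 = -1/720
S = -1/720
C² = P²·S² = 3/70 ; C = -0.207020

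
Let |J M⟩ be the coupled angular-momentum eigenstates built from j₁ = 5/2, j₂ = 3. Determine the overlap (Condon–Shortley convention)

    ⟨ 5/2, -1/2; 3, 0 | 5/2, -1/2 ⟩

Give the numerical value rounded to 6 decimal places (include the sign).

+√(8/105) ≈ +0.276026

√[6·3!2!3!/9! · 2!3!3!3!2!3!] = √(216/35)
  +(−1)^1/∏(1,2,2,2,0,1)! = -1/8  (running -1/8)
  +(−1)^2/∏(2,1,1,1,1,2)! = 1/4  (running 1/8)
  +(−1)^3/∏(3,0,0,0,2,3)! = -1/72  (running 1/9)
⟨..|..⟩ = √(216/35)·(1/9) = +0.276026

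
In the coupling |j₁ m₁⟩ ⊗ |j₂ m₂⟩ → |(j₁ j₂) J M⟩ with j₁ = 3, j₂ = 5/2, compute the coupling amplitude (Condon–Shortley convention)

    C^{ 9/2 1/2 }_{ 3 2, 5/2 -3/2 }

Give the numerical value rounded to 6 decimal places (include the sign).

+0.510355  (= +√(361/1386))

√[10·1!5!4!/11! · 5!1!1!4!5!4!] = √(460800/77)
  +(−1)^0/∏(0,1,1,1,4,3)! = 1/144  (running 1/144)
  +(−1)^1/∏(1,0,0,0,5,4)! = -1/2880  (running 19/2880)
⟨..|..⟩ = √(460800/77)·(19/2880) = +0.510355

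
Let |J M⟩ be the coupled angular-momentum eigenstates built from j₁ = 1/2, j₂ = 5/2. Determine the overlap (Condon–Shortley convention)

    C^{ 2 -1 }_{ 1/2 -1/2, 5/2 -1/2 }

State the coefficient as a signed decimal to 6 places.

triangle: 1!·0!·4!/6! = 24/720
(j±m)!: 0!·1!·2!·3!·1!·3! = 72
prefactor² = (2J+1)·Δ·N² = 12
  k=1: −1/(1!·0!·0!·1!·0!·3!) = -1/6
Σ = -1/6  ⇒  CG² = 12·(-1/6)² = 1/3
CG = −√(1/3) = -0.577350

−√(1/3) ≈ -0.577350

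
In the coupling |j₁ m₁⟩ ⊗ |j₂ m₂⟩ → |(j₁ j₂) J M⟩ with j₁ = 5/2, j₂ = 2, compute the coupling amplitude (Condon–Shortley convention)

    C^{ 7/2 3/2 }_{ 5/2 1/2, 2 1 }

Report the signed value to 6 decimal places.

j₁+j₂−J=1  J+j₁−j₂=4  J−j₁+j₂=3  j₁+j₂+J+1=9
(j₁±m₁, j₂±m₂, J±M) = (3,2,3,1,5,2)
P² = 384/7
sum k=0..1:
  [0] +1/24 = 1/24
  [1] −1/12 = -1/12
S = -1/24
C² = P²·S² = 2/21 ; C = -0.308607

-0.308607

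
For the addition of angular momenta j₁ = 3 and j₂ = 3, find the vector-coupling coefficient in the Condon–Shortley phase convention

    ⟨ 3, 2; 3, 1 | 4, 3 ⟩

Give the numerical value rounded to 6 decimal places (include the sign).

-0.301511

triangle: 2!*4!*4!/11! = 1152/39916800
(j±m)!: 5!*1!*4!*2!*7!*1! = 29030400
prefactor² = (2J+1)*Δ*N² = 82944/11
  k=0: +1/(0!*2!*1!*4!*3!*0!) = 1/288
  k=1: −1/(1!*1!*0!*3!*4!*1!) = -1/144
Σ = -1/288  ⇒  CG² = 82944/11*(-1/288)² = 1/11
CG = −√(1/11) = -0.301511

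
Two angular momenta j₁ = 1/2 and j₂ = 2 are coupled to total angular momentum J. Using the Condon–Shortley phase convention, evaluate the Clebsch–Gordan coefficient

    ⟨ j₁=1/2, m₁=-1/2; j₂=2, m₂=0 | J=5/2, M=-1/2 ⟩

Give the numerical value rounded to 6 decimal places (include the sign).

+0.774597  (= +√(3/5))

j₁+j₂−J=0  J+j₁−j₂=1  J−j₁+j₂=4  j₁+j₂+J+1=6
(j₁±m₁, j₂±m₂, J±M) = (0,1,2,2,2,3)
P² = 48/5
sum k=0..0:
  [0] +1/4 = 1/4
S = 1/4
C² = P²·S² = 3/5 ; C = +0.774597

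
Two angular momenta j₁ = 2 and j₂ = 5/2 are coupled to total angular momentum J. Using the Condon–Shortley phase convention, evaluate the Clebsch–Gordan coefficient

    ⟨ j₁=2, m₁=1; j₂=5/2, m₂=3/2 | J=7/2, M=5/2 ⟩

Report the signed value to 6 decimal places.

triangle: 1!·3!·4!/9! = 144/362880
(j±m)!: 3!·1!·4!·1!·6!·1! = 103680
prefactor² = (2J+1)·Δ·N² = 2304/7
  k=0: +1/(0!·1!·1!·4!·2!·0!) = 1/48
  k=1: −1/(1!·0!·0!·3!·3!·1!) = -1/36
Σ = -1/144  ⇒  CG² = 2304/7·(-1/144)² = 1/63
CG = −√(1/63) = -0.125988

-0.125988  (= −√(1/63))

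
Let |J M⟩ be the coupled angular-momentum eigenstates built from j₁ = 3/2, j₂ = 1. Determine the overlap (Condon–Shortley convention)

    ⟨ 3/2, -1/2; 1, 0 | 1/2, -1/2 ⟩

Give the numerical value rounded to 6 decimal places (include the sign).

triangle: 2!×1!×0!/4! = 2/24
(j±m)!: 1!×2!×1!×1!×0!×1! = 2
prefactor² = (2J+1)×Δ×N² = 1/3
  k=1: −1/(1!×1!×1!×0!×0!×0!) = -1
Σ = -1  ⇒  CG² = 1/3×(-1)² = 1/3
CG = −√(1/3) = -0.577350

−√(1/3) = -0.577350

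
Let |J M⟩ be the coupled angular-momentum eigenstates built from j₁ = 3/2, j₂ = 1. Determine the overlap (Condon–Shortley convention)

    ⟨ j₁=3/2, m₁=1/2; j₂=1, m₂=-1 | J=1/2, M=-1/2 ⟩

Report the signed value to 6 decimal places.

triangle: 2!*1!*0!/4! = 2/24
(j±m)!: 2!*1!*0!*2!*0!*1! = 4
prefactor² = (2J+1)*Δ*N² = 2/3
  k=0: +1/(0!*2!*1!*0!*0!*0!) = 1/2
Σ = 1/2  ⇒  CG² = 2/3*1/2² = 1/6
CG = +√(1/6) = +0.408248

+0.408248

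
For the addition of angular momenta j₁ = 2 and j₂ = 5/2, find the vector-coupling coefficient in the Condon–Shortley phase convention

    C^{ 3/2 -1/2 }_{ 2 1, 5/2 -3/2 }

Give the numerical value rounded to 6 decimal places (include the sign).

-0.138013

j₁+j₂−J=3  J+j₁−j₂=1  J−j₁+j₂=2  j₁+j₂+J+1=7
(j₁±m₁, j₂±m₂, J±M) = (3,1,1,4,1,2)
P² = 96/35
sum k=0..1:
  [0] +1/6 = 1/6
  [1] −1/4 = -1/4
S = -1/12
C² = P²·S² = 2/105 ; C = -0.138013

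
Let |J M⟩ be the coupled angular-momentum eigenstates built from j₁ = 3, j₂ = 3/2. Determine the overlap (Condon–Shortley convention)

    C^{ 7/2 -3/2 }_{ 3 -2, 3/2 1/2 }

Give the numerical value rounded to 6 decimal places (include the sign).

triangle: 1!*5!*2!/9! = 240/362880
(j±m)!: 1!*5!*2!*1!*2!*5! = 57600
prefactor² = (2J+1)*Δ*N² = 6400/21
  k=0: +1/(0!*1!*5!*2!*0!*0!) = 1/240
  k=1: −1/(1!*0!*4!*1!*1!*1!) = -1/24
Σ = -3/80  ⇒  CG² = 6400/21*(-3/80)² = 3/7
CG = −√(3/7) = -0.654654

−√(3/7) = -0.654654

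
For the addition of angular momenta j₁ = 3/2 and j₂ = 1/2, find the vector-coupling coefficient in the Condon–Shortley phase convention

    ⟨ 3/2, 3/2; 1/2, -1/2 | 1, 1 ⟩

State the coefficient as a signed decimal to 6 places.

j₁+j₂−J=1  J+j₁−j₂=2  J−j₁+j₂=0  j₁+j₂+J+1=4
(j₁±m₁, j₂±m₂, J±M) = (3,0,0,1,2,0)
P² = 3
sum k=0..0:
  [0] +1/2 = 1/2
S = 1/2
C² = P²·S² = 3/4 ; C = +0.866025

+0.866025  (= +√(3/4))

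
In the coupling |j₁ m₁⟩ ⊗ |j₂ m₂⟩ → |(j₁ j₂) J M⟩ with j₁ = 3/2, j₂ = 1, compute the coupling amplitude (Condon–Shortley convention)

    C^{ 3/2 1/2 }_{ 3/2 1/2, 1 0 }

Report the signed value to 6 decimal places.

+√(1/15) = +0.258199

triangle: 1!·2!·1!/5! = 2/120
(j±m)!: 2!·1!·1!·1!·2!·1! = 4
prefactor² = (2J+1)·Δ·N² = 4/15
  k=0: +1/(0!·1!·1!·1!·1!·0!) = 1
  k=1: −1/(1!·0!·0!·0!·2!·1!) = -1/2
Σ = 1/2  ⇒  CG² = 4/15·1/2² = 1/15
CG = +√(1/15) = +0.258199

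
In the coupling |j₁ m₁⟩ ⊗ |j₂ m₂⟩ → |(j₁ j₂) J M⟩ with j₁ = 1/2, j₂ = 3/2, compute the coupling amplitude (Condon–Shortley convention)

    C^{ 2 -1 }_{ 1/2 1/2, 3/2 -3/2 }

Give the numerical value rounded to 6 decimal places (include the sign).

+√(1/4) ≈ +0.500000

j₁+j₂−J=0  J+j₁−j₂=1  J−j₁+j₂=3  j₁+j₂+J+1=5
(j₁±m₁, j₂±m₂, J±M) = (1,0,0,3,1,3)
P² = 9
sum k=0..0:
  [0] +1/6 = 1/6
S = 1/6
C² = P²·S² = 1/4 ; C = +0.500000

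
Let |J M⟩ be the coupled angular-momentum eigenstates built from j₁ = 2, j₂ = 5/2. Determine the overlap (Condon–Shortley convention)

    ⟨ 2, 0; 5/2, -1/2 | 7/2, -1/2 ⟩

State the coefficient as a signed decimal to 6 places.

√[8·1!3!4!/9! · 2!2!2!3!3!4!] = √(768/35)
  +(−1)^0/∏(0,1,2,2,1,2)! = 1/8  (running 1/8)
  +(−1)^1/∏(1,0,1,1,2,3)! = -1/12  (running 1/24)
⟨..|..⟩ = √(768/35)·(1/24) = +0.195180

+0.195180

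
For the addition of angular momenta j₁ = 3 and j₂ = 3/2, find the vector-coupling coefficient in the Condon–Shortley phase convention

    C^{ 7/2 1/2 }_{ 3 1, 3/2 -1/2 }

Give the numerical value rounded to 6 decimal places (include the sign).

√[8·1!5!2!/9! · 4!2!1!2!4!3!] = √(512/7)
  +(−1)^0/∏(0,1,2,1,3,1)! = 1/12  (running 1/12)
  +(−1)^1/∏(1,0,1,0,4,2)! = -1/48  (running 1/16)
⟨..|..⟩ = √(512/7)·(1/16) = +0.534522

+√(2/7) = +0.534522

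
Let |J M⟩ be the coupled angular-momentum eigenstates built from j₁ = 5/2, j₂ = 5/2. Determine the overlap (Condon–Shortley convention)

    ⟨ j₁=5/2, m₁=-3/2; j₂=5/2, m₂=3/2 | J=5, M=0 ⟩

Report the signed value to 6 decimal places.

+√(25/252) ≈ +0.314970

j₁+j₂−J=0  J+j₁−j₂=5  J−j₁+j₂=5  j₁+j₂+J+1=11
(j₁±m₁, j₂±m₂, J±M) = (1,4,4,1,5,5)
P² = 230400/7
sum k=0..0:
  [0] +1/576 = 1/576
S = 1/576
C² = P²·S² = 25/252 ; C = +0.314970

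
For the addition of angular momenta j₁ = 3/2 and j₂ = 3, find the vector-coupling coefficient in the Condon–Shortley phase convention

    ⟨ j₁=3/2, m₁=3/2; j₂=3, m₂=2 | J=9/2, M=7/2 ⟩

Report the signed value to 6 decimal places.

+0.816497  (= +√(2/3))

triangle: 0!×3!×6!/10! = 4320/3628800
(j±m)!: 3!×0!×5!×1!×8!×1! = 29030400
prefactor² = (2J+1)×Δ×N² = 345600
  k=0: +1/(0!×0!×0!×5!×3!×1!) = 1/720
Σ = 1/720  ⇒  CG² = 345600×1/720² = 2/3
CG = +√(2/3) = +0.816497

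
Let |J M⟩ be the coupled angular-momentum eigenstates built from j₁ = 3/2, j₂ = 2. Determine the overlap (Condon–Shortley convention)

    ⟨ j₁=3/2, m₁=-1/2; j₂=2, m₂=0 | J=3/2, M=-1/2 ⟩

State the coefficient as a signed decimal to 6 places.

−√(1/5) ≈ -0.447214

triangle: 2!·1!·2!/6! = 4/720
(j±m)!: 1!·2!·2!·2!·1!·2! = 16
prefactor² = (2J+1)·Δ·N² = 16/45
  k=1: −1/(1!·1!·1!·1!·0!·1!) = -1
  k=2: +1/(2!·0!·0!·0!·1!·2!) = 1/4
Σ = -3/4  ⇒  CG² = 16/45·(-3/4)² = 1/5
CG = −√(1/5) = -0.447214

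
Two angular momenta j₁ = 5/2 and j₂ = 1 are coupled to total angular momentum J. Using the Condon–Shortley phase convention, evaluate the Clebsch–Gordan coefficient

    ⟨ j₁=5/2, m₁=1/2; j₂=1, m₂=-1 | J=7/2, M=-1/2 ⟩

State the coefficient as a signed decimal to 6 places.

+0.534522

j₁+j₂−J=0  J+j₁−j₂=5  J−j₁+j₂=2  j₁+j₂+J+1=8
(j₁±m₁, j₂±m₂, J±M) = (3,2,0,2,3,4)
P² = 1152/7
sum k=0..0:
  [0] +1/24 = 1/24
S = 1/24
C² = P²·S² = 2/7 ; C = +0.534522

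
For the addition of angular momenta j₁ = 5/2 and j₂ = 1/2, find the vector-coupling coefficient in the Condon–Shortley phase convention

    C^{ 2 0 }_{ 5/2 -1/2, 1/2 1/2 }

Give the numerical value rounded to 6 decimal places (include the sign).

-0.707107

√[5·1!4!0!/6! · 2!3!1!0!2!2!] = √(8)
  +(−1)^1/∏(1,0,2,0,2,0)! = -1/4  (running -1/4)
⟨..|..⟩ = √(8)·(-1/4) = -0.707107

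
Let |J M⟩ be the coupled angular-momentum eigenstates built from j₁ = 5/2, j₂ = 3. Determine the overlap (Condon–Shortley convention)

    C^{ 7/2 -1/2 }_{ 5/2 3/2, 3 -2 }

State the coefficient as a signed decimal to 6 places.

triangle: 2!*3!*4!/10! = 288/3628800
(j±m)!: 4!*1!*1!*5!*3!*4! = 414720
prefactor² = (2J+1)*Δ*N² = 9216/35
  k=0: +1/(0!*2!*1!*1!*2!*3!) = 1/24
  k=1: −1/(1!*1!*0!*0!*3!*4!) = -1/144
Σ = 5/144  ⇒  CG² = 9216/35*5/144² = 20/63
CG = +√(20/63) = +0.563436

+√(20/63) = +0.563436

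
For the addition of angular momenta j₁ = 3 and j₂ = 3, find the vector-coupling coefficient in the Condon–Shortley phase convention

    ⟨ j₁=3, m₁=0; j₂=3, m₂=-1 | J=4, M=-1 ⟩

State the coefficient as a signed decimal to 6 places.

−√(15/154) ≈ -0.312094

j₁+j₂−J=2  J+j₁−j₂=4  J−j₁+j₂=4  j₁+j₂+J+1=11
(j₁±m₁, j₂±m₂, J±M) = (3,3,2,4,3,5)
P² = 124416/385
sum k=0..2:
  [0] +1/48 = 1/48
  [1] −1/24 = -1/24
  [2] +1/288 = 1/288
S = -5/288
C² = P²·S² = 15/154 ; C = -0.312094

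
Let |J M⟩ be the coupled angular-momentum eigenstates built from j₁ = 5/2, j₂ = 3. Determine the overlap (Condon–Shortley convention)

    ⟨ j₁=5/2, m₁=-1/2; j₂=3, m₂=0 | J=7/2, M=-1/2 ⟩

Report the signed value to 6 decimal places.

j₁+j₂−J=2  J+j₁−j₂=3  J−j₁+j₂=4  j₁+j₂+J+1=10
(j₁±m₁, j₂±m₂, J±M) = (2,3,3,3,3,4)
P² = 6912/175
sum k=0..2:
  [0] +1/72 = 1/72
  [1] −1/8 = -1/8
  [2] +1/24 = 1/24
S = -5/72
C² = P²·S² = 4/21 ; C = -0.436436

−√(4/21) = -0.436436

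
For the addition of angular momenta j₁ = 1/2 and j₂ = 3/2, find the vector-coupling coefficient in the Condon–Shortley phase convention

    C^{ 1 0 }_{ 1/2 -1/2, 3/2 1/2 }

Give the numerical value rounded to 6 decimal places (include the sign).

triangle: 1!*0!*2!/4! = 2/24
(j±m)!: 0!*1!*2!*1!*1!*1! = 2
prefactor² = (2J+1)*Δ*N² = 1/2
  k=1: −1/(1!*0!*0!*1!*0!*1!) = -1
Σ = -1  ⇒  CG² = 1/2*(-1)² = 1/2
CG = −√(1/2) = -0.707107

-0.707107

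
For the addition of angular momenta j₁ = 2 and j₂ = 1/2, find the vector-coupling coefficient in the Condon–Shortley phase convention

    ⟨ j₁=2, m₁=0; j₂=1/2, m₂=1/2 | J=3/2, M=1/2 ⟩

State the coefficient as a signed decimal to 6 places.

-0.632456  (= −√(2/5))

triangle: 1!·3!·0!/5! = 6/120
(j±m)!: 2!·2!·1!·0!·2!·1! = 8
prefactor² = (2J+1)·Δ·N² = 8/5
  k=1: −1/(1!·0!·1!·0!·2!·0!) = -1/2
Σ = -1/2  ⇒  CG² = 8/5·(-1/2)² = 2/5
CG = −√(2/5) = -0.632456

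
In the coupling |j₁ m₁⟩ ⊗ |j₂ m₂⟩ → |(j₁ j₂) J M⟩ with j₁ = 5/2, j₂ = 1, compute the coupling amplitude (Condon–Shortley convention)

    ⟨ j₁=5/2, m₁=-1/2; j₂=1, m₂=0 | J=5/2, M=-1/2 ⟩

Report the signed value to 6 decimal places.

triangle: 1!*4!*1!/7! = 24/5040
(j±m)!: 2!*3!*1!*1!*2!*3! = 144
prefactor² = (2J+1)*Δ*N² = 144/35
  k=0: +1/(0!*1!*3!*1!*1!*0!) = 1/6
  k=1: −1/(1!*0!*2!*0!*2!*1!) = -1/4
Σ = -1/12  ⇒  CG² = 144/35*(-1/12)² = 1/35
CG = −√(1/35) = -0.169031

−√(1/35) = -0.169031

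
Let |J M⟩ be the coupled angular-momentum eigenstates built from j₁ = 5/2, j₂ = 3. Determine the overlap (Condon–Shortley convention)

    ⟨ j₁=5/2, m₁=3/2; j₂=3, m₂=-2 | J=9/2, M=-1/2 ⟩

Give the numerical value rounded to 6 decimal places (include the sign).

+√(361/1386) = +0.510355

√[10·1!4!5!/11! · 4!1!1!5!4!5!] = √(460800/77)
  +(−1)^0/∏(0,1,1,1,3,4)! = 1/144  (running 1/144)
  +(−1)^1/∏(1,0,0,0,4,5)! = -1/2880  (running 19/2880)
⟨..|..⟩ = √(460800/77)·(19/2880) = +0.510355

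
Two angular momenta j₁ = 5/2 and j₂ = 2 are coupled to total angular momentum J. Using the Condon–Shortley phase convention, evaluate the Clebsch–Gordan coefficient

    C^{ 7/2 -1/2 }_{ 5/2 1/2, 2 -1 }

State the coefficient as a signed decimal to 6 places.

+0.557773  (= +√(14/45))

√[8·1!4!3!/9! · 3!2!1!3!3!4!] = √(1152/35)
  +(−1)^0/∏(0,1,2,1,2,2)! = 1/8  (running 1/8)
  +(−1)^1/∏(1,0,1,0,3,3)! = -1/36  (running 7/72)
⟨..|..⟩ = √(1152/35)·(7/72) = +0.557773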